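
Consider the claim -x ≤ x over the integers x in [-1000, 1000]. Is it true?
The claim fails at x = -1:
x = -1: LHS = -(-1) = 1; 1 ≤ -1 — FAILS

Because a single integer refutes it, the statement is false.

Answer: False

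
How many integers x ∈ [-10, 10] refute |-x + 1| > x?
Counterexamples in [-10, 10]: {1, 2, 3, 4, 5, 6, 7, 8, 9, 10}.

Counting them gives 10 values.

Answer: 10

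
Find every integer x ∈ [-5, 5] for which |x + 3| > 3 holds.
Holds for: {1, 2, 3, 4, 5}
Fails for: {-5, -4, -3, -2, -1, 0}

Answer: {1, 2, 3, 4, 5}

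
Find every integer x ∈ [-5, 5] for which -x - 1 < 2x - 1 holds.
Holds for: {1, 2, 3, 4, 5}
Fails for: {-5, -4, -3, -2, -1, 0}

Answer: {1, 2, 3, 4, 5}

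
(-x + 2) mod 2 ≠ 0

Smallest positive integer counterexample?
Testing positive integers:
x = 1: LHS = (-1 + 2) mod 2 = 1 mod 2 = 1; 1 ≠ 0 — holds
x = 2: LHS = (-2 + 2) mod 2 = 0 mod 2 = 0; 0 ≠ 0 — FAILS  ← smallest positive counterexample

Answer: x = 2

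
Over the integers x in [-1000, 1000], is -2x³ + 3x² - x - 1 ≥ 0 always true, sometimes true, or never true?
Holds at x = -1: LHS = -2·(-1)³ + 3·(-1)² - (-1) - 1 = 5; 5 ≥ 0 — holds
Fails at x = 0: LHS = -2·0³ + 3·0² - 0 - 1 = -1; -1 ≥ 0 — FAILS
It is satisfied by some integers in the range but not all.

Answer: Sometimes true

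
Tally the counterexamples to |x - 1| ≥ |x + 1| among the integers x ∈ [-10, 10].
Counterexamples in [-10, 10]: {1, 2, 3, 4, 5, 6, 7, 8, 9, 10}.

Counting them gives 10 values.

Answer: 10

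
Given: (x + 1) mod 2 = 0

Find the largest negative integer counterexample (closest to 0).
Testing negative integers from -1 downward:
x = -1: LHS = ((-1) + 1) mod 2 = 0 mod 2 = 0; 0 = 0 — holds
x = -2: LHS = ((-2) + 1) mod 2 = (-1) mod 2 = 1; 1 = 0 — FAILS  ← closest negative counterexample to 0

Answer: x = -2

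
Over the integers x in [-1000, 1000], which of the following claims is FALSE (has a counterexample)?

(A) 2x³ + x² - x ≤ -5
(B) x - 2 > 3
(A) x = 0: LHS = 2·0³ + 0² - 0 = 0; 0 ≤ -5 — FAILS
(B) x = 0: LHS = 0 - 2 = -2; -2 > 3 — FAILS

Answer: Both A and B are false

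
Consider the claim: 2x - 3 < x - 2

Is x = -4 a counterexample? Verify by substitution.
Substitute x = -4 into the relation:
x = -4: LHS = 2·(-4) - 3 = -11, RHS = (-4) - 2 = -6; -11 < -6 — holds

The claim holds here, so x = -4 is not a counterexample. (A counterexample exists elsewhere, e.g. x = 1.)

Answer: No, x = -4 is not a counterexample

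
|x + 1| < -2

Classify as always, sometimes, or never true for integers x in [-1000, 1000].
An absolute value is never negative, so the left side is ≥ 0 for every x, while the right side is -2. Tightest case in [-1000, 1000] is x = -1:
x = -1: LHS = |(-1) + 1| = |0| = 0; 0 < -2 — FAILS
Hence LHS − RHS is never negative, i.e. LHS ≥ RHS throughout, so the claimed relation (<) fails for every integer in [-1000, 1000].

No integer in the range satisfies it.

Answer: Never true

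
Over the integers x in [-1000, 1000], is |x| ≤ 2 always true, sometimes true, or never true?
Holds at x = 0: LHS = |0| = 0; 0 ≤ 2 — holds
Fails at x = 3: LHS = |3| = 3; 3 ≤ 2 — FAILS
It is satisfied by some integers in the range but not all.

Answer: Sometimes true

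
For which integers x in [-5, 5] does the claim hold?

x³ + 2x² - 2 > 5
Holds for: {2, 3, 4, 5}
Fails for: {-5, -4, -3, -2, -1, 0, 1}

Answer: {2, 3, 4, 5}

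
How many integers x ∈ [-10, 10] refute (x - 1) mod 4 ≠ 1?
Counterexamples in [-10, 10]: {-10, -6, -2, 2, 6, 10}.

Counting them gives 6 values.

Answer: 6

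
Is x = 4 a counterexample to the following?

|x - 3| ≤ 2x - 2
Substitute x = 4 into the relation:
x = 4: LHS = |4 - 3| = |1| = 1, RHS = 2·4 - 2 = 6; 1 ≤ 6 — holds

The claim holds here, so x = 4 is not a counterexample. (A counterexample exists elsewhere, e.g. x = 0.)

Answer: No, x = 4 is not a counterexample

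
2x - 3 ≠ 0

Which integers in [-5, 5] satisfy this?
Track d = LHS − RHS over the integers in [-5, 5]. Equality would need d = 0, but d changes sign only between consecutive integers, jumping over 0:
x = 1: LHS = 2·1 - 3 = -1; -1 ≠ 0 — holds  (d = -1)
x = 2: LHS = 2·2 - 3 = 1; 1 ≠ 0 — holds  (d = 1)
Away from these crossings d keeps a constant sign, and checking every integer in [-5, 5] confirms d ≠ 0 throughout. Hence the two sides are never equal, so the relation holds for every integer in [-5, 5].

Answer: All integers in [-5, 5]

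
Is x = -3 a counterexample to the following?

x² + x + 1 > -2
Substitute x = -3 into the relation:
x = -3: LHS = (-3)² + (-3) + 1 = 7; 7 > -2 — holds

The relation holds at x = -3, so it is not a counterexample.

Answer: No, x = -3 is not a counterexample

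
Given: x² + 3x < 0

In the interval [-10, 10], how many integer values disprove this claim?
Counterexamples in [-10, 10]: {-10, -9, -8, -7, -6, -5, -4, -3, 0, 1, 2, 3, 4, 5, 6, 7, 8, 9, 10}.

Counting them gives 19 values.

Answer: 19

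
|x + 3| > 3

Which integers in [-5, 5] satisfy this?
Holds for: {1, 2, 3, 4, 5}
Fails for: {-5, -4, -3, -2, -1, 0}

Answer: {1, 2, 3, 4, 5}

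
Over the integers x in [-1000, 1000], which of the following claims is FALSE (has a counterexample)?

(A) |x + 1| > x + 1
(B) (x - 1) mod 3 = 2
(A) x = 0: LHS = |0 + 1| = |1| = 1, RHS = 0 + 1 = 1; 1 > 1 — FAILS
(B) x = 1: LHS = (1 - 1) mod 3 = 0 mod 3 = 0; 0 = 2 — FAILS

Answer: Both A and B are false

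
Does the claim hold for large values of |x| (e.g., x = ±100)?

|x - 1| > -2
x = 100: LHS = |100 - 1| = |99| = 99; 99 > -2 — holds
x = -100: LHS = |(-100) - 1| = |-101| = 101; 101 > -2 — holds

Answer: Yes, holds for both x = 100 and x = -100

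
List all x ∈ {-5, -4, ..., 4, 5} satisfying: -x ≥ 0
Holds for: {-5, -4, -3, -2, -1, 0}
Fails for: {1, 2, 3, 4, 5}

Answer: {-5, -4, -3, -2, -1, 0}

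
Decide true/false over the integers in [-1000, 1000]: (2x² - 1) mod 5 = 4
The claim fails at x = 1:
x = 1: LHS = (2·1² - 1) mod 5 = 1 mod 5 = 1; 1 = 4 — FAILS

Because a single integer refutes it, the statement is false.

Answer: False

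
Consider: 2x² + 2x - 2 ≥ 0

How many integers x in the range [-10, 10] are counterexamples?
Counterexamples in [-10, 10]: {-1, 0}.

Counting them gives 2 values.

Answer: 2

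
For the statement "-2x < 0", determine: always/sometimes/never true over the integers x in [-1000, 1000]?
Holds at x = 1: LHS = -2·1 = -2; -2 < 0 — holds
Fails at x = 0: LHS = -2·0 = 0; 0 < 0 — FAILS
It is satisfied by some integers in the range but not all.

Answer: Sometimes true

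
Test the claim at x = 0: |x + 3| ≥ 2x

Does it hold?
x = 0: LHS = |0 + 3| = |3| = 3, RHS = 2·0 = 0; 3 ≥ 0 — holds

The relation is satisfied at x = 0.

Answer: Yes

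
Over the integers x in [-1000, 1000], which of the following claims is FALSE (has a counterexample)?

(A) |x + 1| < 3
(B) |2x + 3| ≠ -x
(A) x = 2: LHS = |2 + 1| = |3| = 3; 3 < 3 — FAILS
(B) x = -1: LHS = |2·(-1) + 3| = |1| = 1, RHS = -(-1) = 1; 1 ≠ 1 — FAILS

Answer: Both A and B are false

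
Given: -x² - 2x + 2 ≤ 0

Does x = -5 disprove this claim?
Substitute x = -5 into the relation:
x = -5: LHS = -(-5)² - 2·(-5) + 2 = -13; -13 ≤ 0 — holds

The claim holds here, so x = -5 is not a counterexample. (A counterexample exists elsewhere, e.g. x = 0.)

Answer: No, x = -5 is not a counterexample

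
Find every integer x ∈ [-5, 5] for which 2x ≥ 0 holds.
Holds for: {0, 1, 2, 3, 4, 5}
Fails for: {-5, -4, -3, -2, -1}

Answer: {0, 1, 2, 3, 4, 5}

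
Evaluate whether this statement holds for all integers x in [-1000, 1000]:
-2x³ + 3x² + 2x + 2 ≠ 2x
Track d = LHS − RHS over the integers in [-1000, 1000]. Equality would need d = 0, but d changes sign only between consecutive integers, jumping over 0:
x = 1: LHS = -2·1³ + 3·1² + 2·1 + 2 = 5, RHS = 2·1 = 2; 5 ≠ 2 — holds  (d = 3)
x = 2: LHS = -2·2³ + 3·2² + 2·2 + 2 = 2, RHS = 2·2 = 4; 2 ≠ 4 — holds  (d = -2)
Away from these crossings d keeps a constant sign, and checking every integer in [-1000, 1000] confirms d ≠ 0 throughout. Hence the two sides are never equal, so the relation holds for every integer in [-1000, 1000].

No counterexample exists.

Answer: True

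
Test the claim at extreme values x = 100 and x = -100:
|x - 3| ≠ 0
x = 100: LHS = |100 - 3| = |97| = 97; 97 ≠ 0 — holds
x = -100: LHS = |(-100) - 3| = |-103| = 103; 103 ≠ 0 — holds

Answer: Yes, holds for both x = 100 and x = -100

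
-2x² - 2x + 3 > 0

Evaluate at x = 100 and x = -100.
x = 100: LHS = -2·100² - 2·100 + 3 = -20197; -20197 > 0 — FAILS
x = -100: LHS = -2·(-100)² - 2·(-100) + 3 = -19797; -19797 > 0 — FAILS

Answer: No, fails for both x = 100 and x = -100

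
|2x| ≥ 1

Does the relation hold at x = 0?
x = 0: LHS = |2·0| = |0| = 0; 0 ≥ 1 — FAILS

The relation fails at x = 0, so x = 0 is a counterexample.

Answer: No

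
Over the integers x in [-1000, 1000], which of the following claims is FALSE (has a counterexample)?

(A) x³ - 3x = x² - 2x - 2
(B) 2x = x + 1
(A) x = 0: LHS = 0³ - 3·0 = 0, RHS = 0² - 2·0 - 2 = -2; 0 = -2 — FAILS
(B) x = 0: LHS = 2·0 = 0, RHS = 0 + 1 = 1; 0 = 1 — FAILS

Answer: Both A and B are false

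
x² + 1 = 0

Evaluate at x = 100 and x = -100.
x = 100: LHS = 100² + 1 = 10001; 10001 = 0 — FAILS
x = -100: LHS = (-100)² + 1 = 10001; 10001 = 0 — FAILS

Answer: No, fails for both x = 100 and x = -100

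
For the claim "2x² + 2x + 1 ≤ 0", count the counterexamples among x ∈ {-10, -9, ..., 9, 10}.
Counterexamples in [-10, 10]: {-10, -9, -8, -7, -6, -5, -4, -3, -2, -1, 0, 1, 2, 3, 4, 5, 6, 7, 8, 9, 10}.

Counting them gives 21 values.

Answer: 21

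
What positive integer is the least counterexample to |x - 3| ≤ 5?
Testing positive integers:
(x = 1 through x = 3 all satisfy the relation; showing from x = 4.)
x = 4: LHS = |4 - 3| = |1| = 1; 1 ≤ 5 — holds
x = 5: LHS = |5 - 3| = |2| = 2; 2 ≤ 5 — holds
x = 6: LHS = |6 - 3| = |3| = 3; 3 ≤ 5 — holds
x = 7: LHS = |7 - 3| = |4| = 4; 4 ≤ 5 — holds
x = 8: LHS = |8 - 3| = |5| = 5; 5 ≤ 5 — holds
x = 9: LHS = |9 - 3| = |6| = 6; 6 ≤ 5 — FAILS  ← smallest positive counterexample

Answer: x = 9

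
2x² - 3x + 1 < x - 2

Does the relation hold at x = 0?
x = 0: LHS = 2·0² - 3·0 + 1 = 1, RHS = 0 - 2 = -2; 1 < -2 — FAILS

The relation fails at x = 0, so x = 0 is a counterexample.

Answer: No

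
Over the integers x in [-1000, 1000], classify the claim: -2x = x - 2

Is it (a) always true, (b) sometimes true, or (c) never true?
Track d = LHS − RHS over the integers in [-1000, 1000]. Equality would need d = 0, but d changes sign only between consecutive integers, jumping over 0:
x = 0: LHS = -2·0 = 0, RHS = 0 - 2 = -2; 0 = -2 — FAILS  (d = 2)
x = 1: LHS = -2·1 = -2, RHS = 1 - 2 = -1; -2 = -1 — FAILS  (d = -1)
Away from these crossings d keeps a constant sign, and checking every integer in [-1000, 1000] confirms d ≠ 0 throughout. Hence the two sides are never equal, so the claimed relation (=) fails for every integer in [-1000, 1000].

No integer in the range satisfies it.

Answer: Never true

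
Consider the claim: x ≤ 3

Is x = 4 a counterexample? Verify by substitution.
Substitute x = 4 into the relation:
x = 4: 4 ≤ 3 — FAILS

Since the claim fails at x = 4, this value is a counterexample.

Answer: Yes, x = 4 is a counterexample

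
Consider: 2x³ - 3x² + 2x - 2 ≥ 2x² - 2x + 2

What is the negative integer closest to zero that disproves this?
Testing negative integers from -1 downward:
x = -1: LHS = 2·(-1)³ - 3·(-1)² + 2·(-1) - 2 = -9, RHS = 2·(-1)² - 2·(-1) + 2 = 6; -9 ≥ 6 — FAILS  ← closest negative counterexample to 0

Answer: x = -1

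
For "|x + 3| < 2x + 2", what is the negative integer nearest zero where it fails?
Testing negative integers from -1 downward:
x = -1: LHS = |(-1) + 3| = |2| = 2, RHS = 2·(-1) + 2 = 0; 2 < 0 — FAILS  ← closest negative counterexample to 0

Answer: x = -1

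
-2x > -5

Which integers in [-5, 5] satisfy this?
Holds for: {-5, -4, -3, -2, -1, 0, 1, 2}
Fails for: {3, 4, 5}

Answer: {-5, -4, -3, -2, -1, 0, 1, 2}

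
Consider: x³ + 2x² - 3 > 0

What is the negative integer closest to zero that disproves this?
Testing negative integers from -1 downward:
x = -1: LHS = (-1)³ + 2·(-1)² - 3 = -2; -2 > 0 — FAILS  ← closest negative counterexample to 0

Answer: x = -1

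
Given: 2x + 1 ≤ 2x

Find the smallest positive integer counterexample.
Testing positive integers:
x = 1: LHS = 2·1 + 1 = 3, RHS = 2·1 = 2; 3 ≤ 2 — FAILS  ← smallest positive counterexample

Answer: x = 1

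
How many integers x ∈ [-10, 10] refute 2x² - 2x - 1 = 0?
Counterexamples in [-10, 10]: {-10, -9, -8, -7, -6, -5, -4, -3, -2, -1, 0, 1, 2, 3, 4, 5, 6, 7, 8, 9, 10}.

Counting them gives 21 values.

Answer: 21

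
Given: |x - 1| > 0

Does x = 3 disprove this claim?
Substitute x = 3 into the relation:
x = 3: LHS = |3 - 1| = |2| = 2; 2 > 0 — holds

The claim holds here, so x = 3 is not a counterexample. (A counterexample exists elsewhere, e.g. x = 1.)

Answer: No, x = 3 is not a counterexample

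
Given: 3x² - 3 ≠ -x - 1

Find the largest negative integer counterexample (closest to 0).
Testing negative integers from -1 downward:
x = -1: LHS = 3·(-1)² - 3 = 0, RHS = -(-1) - 1 = 0; 0 ≠ 0 — FAILS  ← closest negative counterexample to 0

Answer: x = -1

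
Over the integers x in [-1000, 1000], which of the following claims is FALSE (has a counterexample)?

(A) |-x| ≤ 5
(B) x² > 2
(A) x = 6: LHS = |-6| = 6; 6 ≤ 5 — FAILS
(B) x = 0: LHS = 0² = 0; 0 > 2 — FAILS

Answer: Both A and B are false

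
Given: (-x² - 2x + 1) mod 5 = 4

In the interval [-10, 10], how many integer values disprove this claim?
Counterexamples in [-10, 10]: {-10, -9, -8, -7, -6, -5, -4, -3, -2, -1, 0, 1, 2, 3, 4, 5, 6, 7, 8, 9, 10}.

Counting them gives 21 values.

Answer: 21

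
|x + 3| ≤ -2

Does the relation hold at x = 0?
x = 0: LHS = |0 + 3| = |3| = 3; 3 ≤ -2 — FAILS

The relation fails at x = 0, so x = 0 is a counterexample.

Answer: No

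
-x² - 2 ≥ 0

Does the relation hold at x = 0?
x = 0: LHS = -0² - 2 = -2; -2 ≥ 0 — FAILS

The relation fails at x = 0, so x = 0 is a counterexample.

Answer: No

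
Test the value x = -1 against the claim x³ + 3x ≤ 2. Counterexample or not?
Substitute x = -1 into the relation:
x = -1: LHS = (-1)³ + 3·(-1) = -4; -4 ≤ 2 — holds

The claim holds here, so x = -1 is not a counterexample. (A counterexample exists elsewhere, e.g. x = 1.)

Answer: No, x = -1 is not a counterexample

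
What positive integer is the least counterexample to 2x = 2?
Testing positive integers:
x = 1: LHS = 2·1 = 2; 2 = 2 — holds
x = 2: LHS = 2·2 = 4; 4 = 2 — FAILS  ← smallest positive counterexample

Answer: x = 2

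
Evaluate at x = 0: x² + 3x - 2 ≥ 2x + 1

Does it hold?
x = 0: LHS = 0² + 3·0 - 2 = -2, RHS = 2·0 + 1 = 1; -2 ≥ 1 — FAILS

The relation fails at x = 0, so x = 0 is a counterexample.

Answer: No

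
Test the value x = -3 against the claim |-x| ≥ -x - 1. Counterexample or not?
Substitute x = -3 into the relation:
x = -3: LHS = |-(-3)| = |3| = 3, RHS = -(-3) - 1 = 2; 3 ≥ 2 — holds

The relation holds at x = -3, so it is not a counterexample.

Answer: No, x = -3 is not a counterexample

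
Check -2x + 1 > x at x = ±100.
x = 100: LHS = -2·100 + 1 = -199; -199 > 100 — FAILS
x = -100: LHS = -2·(-100) + 1 = 201; 201 > -100 — holds

Answer: Partially: fails for x = 100, holds for x = -100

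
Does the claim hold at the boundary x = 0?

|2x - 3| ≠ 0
x = 0: LHS = |2·0 - 3| = |-3| = 3; 3 ≠ 0 — holds

The relation is satisfied at x = 0.

Answer: Yes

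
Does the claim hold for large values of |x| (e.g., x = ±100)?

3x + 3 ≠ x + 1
x = 100: LHS = 3·100 + 3 = 303, RHS = 100 + 1 = 101; 303 ≠ 101 — holds
x = -100: LHS = 3·(-100) + 3 = -297, RHS = (-100) + 1 = -99; -297 ≠ -99 — holds

Answer: Yes, holds for both x = 100 and x = -100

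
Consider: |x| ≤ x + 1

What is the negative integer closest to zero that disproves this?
Testing negative integers from -1 downward:
x = -1: LHS = |-1| = 1, RHS = (-1) + 1 = 0; 1 ≤ 0 — FAILS  ← closest negative counterexample to 0

Answer: x = -1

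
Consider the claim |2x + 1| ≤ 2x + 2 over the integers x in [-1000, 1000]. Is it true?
The claim fails at x = -1:
x = -1: LHS = |2·(-1) + 1| = |-1| = 1, RHS = 2·(-1) + 2 = 0; 1 ≤ 0 — FAILS

Because a single integer refutes it, the statement is false.

Answer: False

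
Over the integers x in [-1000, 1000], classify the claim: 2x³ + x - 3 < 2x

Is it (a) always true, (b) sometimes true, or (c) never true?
Holds at x = 0: LHS = 2·0³ + 0 - 3 = -3, RHS = 2·0 = 0; -3 < 0 — holds
Fails at x = 2: LHS = 2·2³ + 2 - 3 = 15, RHS = 2·2 = 4; 15 < 4 — FAILS
It is satisfied by some integers in the range but not all.

Answer: Sometimes true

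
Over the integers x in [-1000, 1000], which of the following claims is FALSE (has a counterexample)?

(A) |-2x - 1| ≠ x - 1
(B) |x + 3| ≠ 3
(A) Over all integers in [-1000, 1000], LHS − RHS is always positive; it is smallest at x = 0, where it equals 2:
x = 0: LHS = |-2·0 - 1| = |-1| = 1, RHS = 0 - 1 = -1; 1 ≠ -1 — holds
At the ends of the range:
x = -1000: LHS = |-2·(-1000) - 1| = |1999| = 1999, RHS = (-1000) - 1 = -1001; 1999 ≠ -1001 — holds
x = 1000: LHS = |-2·1000 - 1| = |-2001| = 2001, RHS = 1000 - 1 = 999; 2001 ≠ 999 — holds
Hence LHS − RHS is never 0, i.e. the two sides are never equal, so the relation holds for every integer in [-1000, 1000].

(B) x = 0: LHS = |0 + 3| = |3| = 3; 3 ≠ 3 — FAILS

Only (B) has a counterexample.

Answer: B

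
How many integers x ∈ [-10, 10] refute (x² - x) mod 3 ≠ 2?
Counterexamples in [-10, 10]: {-10, -7, -4, -1, 2, 5, 8}.

Counting them gives 7 values.

Answer: 7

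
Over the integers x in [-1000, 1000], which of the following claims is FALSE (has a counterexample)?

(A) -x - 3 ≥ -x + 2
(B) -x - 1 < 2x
(A) x = 0: LHS = -0 - 3 = -3, RHS = -0 + 2 = 2; -3 ≥ 2 — FAILS
(B) x = -1: LHS = -(-1) - 1 = 0, RHS = 2·(-1) = -2; 0 < -2 — FAILS

Answer: Both A and B are false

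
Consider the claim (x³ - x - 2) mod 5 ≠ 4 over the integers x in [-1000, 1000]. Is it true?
The claim fails at x = 2:
x = 2: LHS = (2³ - 2 - 2) mod 5 = 4 mod 5 = 4; 4 ≠ 4 — FAILS

Because a single integer refutes it, the statement is false.

Answer: False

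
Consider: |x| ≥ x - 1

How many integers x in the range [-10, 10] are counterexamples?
Over all integers in [-10, 10], LHS − RHS is smallest at x = 0, where it equals 1:
x = 0: LHS = |0| = 0, RHS = 0 - 1 = -1; 0 ≥ -1 — holds
At the ends of the range:
x = -10: LHS = |-10| = 10, RHS = (-10) - 1 = -11; 10 ≥ -11 — holds
x = 10: LHS = |10| = 10, RHS = 10 - 1 = 9; 10 ≥ 9 — holds
Hence LHS − RHS is never negative, i.e. LHS ≥ RHS throughout, so the relation holds for every integer in [-10, 10].

No counterexample appears in that range.

Answer: 0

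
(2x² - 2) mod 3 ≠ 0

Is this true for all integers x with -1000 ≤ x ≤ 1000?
The claim fails at x = 1:
x = 1: LHS = (2·1² - 2) mod 3 = 0 mod 3 = 0; 0 ≠ 0 — FAILS

Because a single integer refutes it, the statement is false.

Answer: False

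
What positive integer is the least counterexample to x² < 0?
Testing positive integers:
x = 1: LHS = 1² = 1; 1 < 0 — FAILS  ← smallest positive counterexample

Answer: x = 1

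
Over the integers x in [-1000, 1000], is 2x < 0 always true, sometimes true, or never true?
Holds at x = -1: LHS = 2·(-1) = -2; -2 < 0 — holds
Fails at x = 0: LHS = 2·0 = 0; 0 < 0 — FAILS
It is satisfied by some integers in the range but not all.

Answer: Sometimes true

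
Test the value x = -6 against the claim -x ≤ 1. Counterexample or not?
Substitute x = -6 into the relation:
x = -6: LHS = -(-6) = 6; 6 ≤ 1 — FAILS

Since the claim fails at x = -6, this value is a counterexample.

Answer: Yes, x = -6 is a counterexample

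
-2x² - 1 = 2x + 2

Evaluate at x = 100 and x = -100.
x = 100: LHS = -2·100² - 1 = -20001, RHS = 2·100 + 2 = 202; -20001 = 202 — FAILS
x = -100: LHS = -2·(-100)² - 1 = -20001, RHS = 2·(-100) + 2 = -198; -20001 = -198 — FAILS

Answer: No, fails for both x = 100 and x = -100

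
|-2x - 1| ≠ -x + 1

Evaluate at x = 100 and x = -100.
x = 100: LHS = |-2·100 - 1| = |-201| = 201, RHS = -100 + 1 = -99; 201 ≠ -99 — holds
x = -100: LHS = |-2·(-100) - 1| = |199| = 199, RHS = -(-100) + 1 = 101; 199 ≠ 101 — holds

Answer: Yes, holds for both x = 100 and x = -100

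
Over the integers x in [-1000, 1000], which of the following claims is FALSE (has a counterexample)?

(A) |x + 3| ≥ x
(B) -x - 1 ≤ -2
(A) Over all integers in [-1000, 1000], LHS − RHS is smallest at x = 0, where it equals 3:
x = 0: LHS = |0 + 3| = |3| = 3; 3 ≥ 0 — holds
At the ends of the range:
x = -1000: LHS = |(-1000) + 3| = |-997| = 997; 997 ≥ -1000 — holds
x = 1000: LHS = |1000 + 3| = |1003| = 1003; 1003 ≥ 1000 — holds
Hence LHS − RHS is never negative, i.e. LHS ≥ RHS throughout, so the relation holds for every integer in [-1000, 1000].

(B) x = 0: LHS = -0 - 1 = -1; -1 ≤ -2 — FAILS

Only (B) has a counterexample.

Answer: B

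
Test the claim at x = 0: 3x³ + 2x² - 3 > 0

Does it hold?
x = 0: LHS = 3·0³ + 2·0² - 3 = -3; -3 > 0 — FAILS

The relation fails at x = 0, so x = 0 is a counterexample.

Answer: No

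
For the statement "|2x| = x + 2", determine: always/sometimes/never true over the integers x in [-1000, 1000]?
Holds at x = 2: LHS = |2·2| = |4| = 4, RHS = 2 + 2 = 4; 4 = 4 — holds
Fails at x = 0: LHS = |2·0| = |0| = 0, RHS = 0 + 2 = 2; 0 = 2 — FAILS
It is satisfied by some integers in the range but not all.

Answer: Sometimes true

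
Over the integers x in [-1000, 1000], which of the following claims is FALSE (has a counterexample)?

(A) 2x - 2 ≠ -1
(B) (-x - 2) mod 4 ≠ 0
(A) Track d = LHS − RHS over the integers in [-1000, 1000]. Equality would need d = 0, but d changes sign only between consecutive integers, jumping over 0:
x = 0: LHS = 2·0 - 2 = -2; -2 ≠ -1 — holds  (d = -1)
x = 1: LHS = 2·1 - 2 = 0; 0 ≠ -1 — holds  (d = 1)
Away from these crossings d keeps a constant sign, and checking every integer in [-1000, 1000] confirms d ≠ 0 throughout. Hence the two sides are never equal, so the relation holds for every integer in [-1000, 1000].

(B) x = 2: LHS = (-2 - 2) mod 4 = (-4) mod 4 = 0; 0 ≠ 0 — FAILS

Only (B) has a counterexample.

Answer: B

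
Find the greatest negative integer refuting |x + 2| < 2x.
Testing negative integers from -1 downward:
x = -1: LHS = |(-1) + 2| = |1| = 1, RHS = 2·(-1) = -2; 1 < -2 — FAILS  ← closest negative counterexample to 0

Answer: x = -1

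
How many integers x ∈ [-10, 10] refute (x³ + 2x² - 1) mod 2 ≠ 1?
Counterexamples in [-10, 10]: {-10, -8, -6, -4, -2, 0, 2, 4, 6, 8, 10}.

Counting them gives 11 values.

Answer: 11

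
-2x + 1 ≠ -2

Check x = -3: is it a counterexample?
Substitute x = -3 into the relation:
x = -3: LHS = -2·(-3) + 1 = 7; 7 ≠ -2 — holds

The relation holds at x = -3, so it is not a counterexample.

Answer: No, x = -3 is not a counterexample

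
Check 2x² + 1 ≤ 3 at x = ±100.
x = 100: LHS = 2·100² + 1 = 20001; 20001 ≤ 3 — FAILS
x = -100: LHS = 2·(-100)² + 1 = 20001; 20001 ≤ 3 — FAILS

Answer: No, fails for both x = 100 and x = -100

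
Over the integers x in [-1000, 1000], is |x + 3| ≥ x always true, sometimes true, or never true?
Over all integers in [-1000, 1000], LHS − RHS is smallest at x = 0, where it equals 3:
x = 0: LHS = |0 + 3| = |3| = 3; 3 ≥ 0 — holds
At the ends of the range:
x = -1000: LHS = |(-1000) + 3| = |-997| = 997; 997 ≥ -1000 — holds
x = 1000: LHS = |1000 + 3| = |1003| = 1003; 1003 ≥ 1000 — holds
Hence LHS − RHS is never negative, i.e. LHS ≥ RHS throughout, so the relation holds for every integer in [-1000, 1000].

No counterexample exists.

Answer: Always true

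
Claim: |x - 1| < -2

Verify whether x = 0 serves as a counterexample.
Substitute x = 0 into the relation:
x = 0: LHS = |0 - 1| = |-1| = 1; 1 < -2 — FAILS

Since the claim fails at x = 0, this value is a counterexample.

Answer: Yes, x = 0 is a counterexample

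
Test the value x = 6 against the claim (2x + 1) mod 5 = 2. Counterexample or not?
Substitute x = 6 into the relation:
x = 6: LHS = (2·6 + 1) mod 5 = 13 mod 5 = 3; 3 = 2 — FAILS

Since the claim fails at x = 6, this value is a counterexample.

Answer: Yes, x = 6 is a counterexample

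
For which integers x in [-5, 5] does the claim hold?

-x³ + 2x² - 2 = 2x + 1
Track d = LHS − RHS over the integers in [-5, 5]. Equality would need d = 0, but d changes sign only between consecutive integers, jumping over 0:
x = -1: LHS = -(-1)³ + 2·(-1)² - 2 = 1, RHS = 2·(-1) + 1 = -1; 1 = -1 — FAILS  (d = 2)
x = 0: LHS = -0³ + 2·0² - 2 = -2, RHS = 2·0 + 1 = 1; -2 = 1 — FAILS  (d = -3)
Away from these crossings d keeps a constant sign, and checking every integer in [-5, 5] confirms d ≠ 0 throughout. Hence the two sides are never equal, so the claimed relation (=) fails for every integer in [-5, 5].

Answer: None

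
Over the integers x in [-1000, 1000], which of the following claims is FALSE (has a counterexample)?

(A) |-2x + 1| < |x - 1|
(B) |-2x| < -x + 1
(A) x = 0: LHS = |-2·0 + 1| = |1| = 1, RHS = |0 - 1| = |-1| = 1; 1 < 1 — FAILS
(B) x = 1: LHS = |-2·1| = |-2| = 2, RHS = -1 + 1 = 0; 2 < 0 — FAILS

Answer: Both A and B are false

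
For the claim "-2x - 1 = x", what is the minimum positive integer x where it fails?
Testing positive integers:
x = 1: LHS = -2·1 - 1 = -3; -3 = 1 — FAILS  ← smallest positive counterexample

Answer: x = 1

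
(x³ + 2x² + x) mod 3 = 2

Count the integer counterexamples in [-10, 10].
Counterexamples in [-10, 10]: {-10, -9, -8, -7, -6, -5, -4, -3, -2, -1, 0, 1, 2, 3, 4, 5, 6, 7, 8, 9, 10}.

Counting them gives 21 values.

Answer: 21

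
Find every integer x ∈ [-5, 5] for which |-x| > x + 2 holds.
Holds for: {-5, -4, -3, -2}
Fails for: {-1, 0, 1, 2, 3, 4, 5}

Answer: {-5, -4, -3, -2}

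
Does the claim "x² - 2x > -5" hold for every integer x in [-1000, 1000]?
Over all integers in [-1000, 1000], LHS − RHS is smallest at x = 1, where it equals 4:
x = 1: LHS = 1² - 2·1 = -1; -1 > -5 — holds
At the ends of the range:
x = -1000: LHS = (-1000)² - 2·(-1000) = 1002000; 1002000 > -5 — holds
x = 1000: LHS = 1000² - 2·1000 = 998000; 998000 > -5 — holds
Hence LHS − RHS is never zero or negative, i.e. LHS > RHS throughout, so the relation holds for every integer in [-1000, 1000].

No counterexample exists.

Answer: True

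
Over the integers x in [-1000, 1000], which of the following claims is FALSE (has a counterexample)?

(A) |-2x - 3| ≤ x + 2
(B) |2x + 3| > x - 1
(A) x = 0: LHS = |-2·0 - 3| = |-3| = 3, RHS = 0 + 2 = 2; 3 ≤ 2 — FAILS

(B) Over all integers in [-1000, 1000], LHS − RHS is smallest at x = -1, where it equals 3:
x = -1: LHS = |2·(-1) + 3| = |1| = 1, RHS = (-1) - 1 = -2; 1 > -2 — holds
At the ends of the range:
x = -1000: LHS = |2·(-1000) + 3| = |-1997| = 1997, RHS = (-1000) - 1 = -1001; 1997 > -1001 — holds
x = 1000: LHS = |2·1000 + 3| = |2003| = 2003, RHS = 1000 - 1 = 999; 2003 > 999 — holds
Hence LHS − RHS is never zero or negative, i.e. LHS > RHS throughout, so the relation holds for every integer in [-1000, 1000].

Only (A) has a counterexample.

Answer: A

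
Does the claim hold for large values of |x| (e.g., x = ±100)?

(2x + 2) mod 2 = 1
x = 100: LHS = (2·100 + 2) mod 2 = 202 mod 2 = 0; 0 = 1 — FAILS
x = -100: LHS = (2·(-100) + 2) mod 2 = (-198) mod 2 = 0; 0 = 1 — FAILS

Answer: No, fails for both x = 100 and x = -100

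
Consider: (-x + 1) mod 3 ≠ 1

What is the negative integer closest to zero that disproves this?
Testing negative integers from -1 downward:
x = -1: LHS = (-(-1) + 1) mod 3 = 2 mod 3 = 2; 2 ≠ 1 — holds
x = -2: LHS = (-(-2) + 1) mod 3 = 3 mod 3 = 0; 0 ≠ 1 — holds
x = -3: LHS = (-(-3) + 1) mod 3 = 4 mod 3 = 1; 1 ≠ 1 — FAILS  ← closest negative counterexample to 0

Answer: x = -3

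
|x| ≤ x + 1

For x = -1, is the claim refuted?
Substitute x = -1 into the relation:
x = -1: LHS = |-1| = 1, RHS = (-1) + 1 = 0; 1 ≤ 0 — FAILS

Since the claim fails at x = -1, this value is a counterexample.

Answer: Yes, x = -1 is a counterexample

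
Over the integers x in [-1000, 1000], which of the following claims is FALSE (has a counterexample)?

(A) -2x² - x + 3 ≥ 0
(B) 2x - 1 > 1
(A) x = 2: LHS = -2·2² - 2 + 3 = -7; -7 ≥ 0 — FAILS
(B) x = 0: LHS = 2·0 - 1 = -1; -1 > 1 — FAILS

Answer: Both A and B are false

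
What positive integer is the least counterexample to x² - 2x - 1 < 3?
Testing positive integers:
x = 1: LHS = 1² - 2·1 - 1 = -2; -2 < 3 — holds
x = 2: LHS = 2² - 2·2 - 1 = -1; -1 < 3 — holds
x = 3: LHS = 3² - 2·3 - 1 = 2; 2 < 3 — holds
x = 4: LHS = 4² - 2·4 - 1 = 7; 7 < 3 — FAILS  ← smallest positive counterexample

Answer: x = 4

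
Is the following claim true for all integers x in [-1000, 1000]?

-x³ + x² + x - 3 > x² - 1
The claim fails at x = 0:
x = 0: LHS = -0³ + 0² + 0 - 3 = -3, RHS = 0² - 1 = -1; -3 > -1 — FAILS

Because a single integer refutes it, the statement is false.

Answer: False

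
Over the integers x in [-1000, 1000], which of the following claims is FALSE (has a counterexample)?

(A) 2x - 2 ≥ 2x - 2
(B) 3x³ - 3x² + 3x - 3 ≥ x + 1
(A) Over all integers in [-1000, 1000], LHS − RHS is smallest at x = 0, where it equals 0:
x = 0: LHS = 2·0 - 2 = -2, RHS = 2·0 - 2 = -2; -2 ≥ -2 — holds
At the ends of the range:
x = -1000: LHS = 2·(-1000) - 2 = -2002, RHS = 2·(-1000) - 2 = -2002; -2002 ≥ -2002 — holds
x = 1000: LHS = 2·1000 - 2 = 1998, RHS = 2·1000 - 2 = 1998; 1998 ≥ 1998 — holds
Hence LHS − RHS is never negative, i.e. LHS ≥ RHS throughout, so the relation holds for every integer in [-1000, 1000].

(B) x = 0: LHS = 3·0³ - 3·0² + 3·0 - 3 = -3, RHS = 0 + 1 = 1; -3 ≥ 1 — FAILS

Only (B) has a counterexample.

Answer: B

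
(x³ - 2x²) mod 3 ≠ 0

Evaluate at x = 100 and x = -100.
x = 100: LHS = (100³ - 2·100²) mod 3 = 980000 mod 3 = 2; 2 ≠ 0 — holds
x = -100: LHS = ((-100)³ - 2·(-100)²) mod 3 = (-1020000) mod 3 = 0; 0 ≠ 0 — FAILS

Answer: Partially: holds for x = 100, fails for x = -100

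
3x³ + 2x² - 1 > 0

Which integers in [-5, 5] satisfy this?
Holds for: {1, 2, 3, 4, 5}
Fails for: {-5, -4, -3, -2, -1, 0}

Answer: {1, 2, 3, 4, 5}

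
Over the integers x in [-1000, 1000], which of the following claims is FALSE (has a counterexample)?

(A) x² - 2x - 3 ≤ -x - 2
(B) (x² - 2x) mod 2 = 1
(A) x = -1: LHS = (-1)² - 2·(-1) - 3 = 0, RHS = -(-1) - 2 = -1; 0 ≤ -1 — FAILS
(B) x = 0: LHS = (0² - 2·0) mod 2 = 0 mod 2 = 0; 0 = 1 — FAILS

Answer: Both A and B are false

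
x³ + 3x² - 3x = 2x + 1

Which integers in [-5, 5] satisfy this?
Track d = LHS − RHS over the integers in [-5, 5]. Equality would need d = 0, but d changes sign only between consecutive integers, jumping over 0:
x = -5: LHS = (-5)³ + 3·(-5)² - 3·(-5) = -35, RHS = 2·(-5) + 1 = -9; -35 = -9 — FAILS  (d = -26)
x = -4: LHS = (-4)³ + 3·(-4)² - 3·(-4) = -4, RHS = 2·(-4) + 1 = -7; -4 = -7 — FAILS  (d = 3)
x = -1: LHS = (-1)³ + 3·(-1)² - 3·(-1) = 5, RHS = 2·(-1) + 1 = -1; 5 = -1 — FAILS  (d = 6)
x = 0: LHS = 0³ + 3·0² - 3·0 = 0, RHS = 2·0 + 1 = 1; 0 = 1 — FAILS  (d = -1)
x = 1: LHS = 1³ + 3·1² - 3·1 = 1, RHS = 2·1 + 1 = 3; 1 = 3 — FAILS  (d = -2)
x = 2: LHS = 2³ + 3·2² - 3·2 = 14, RHS = 2·2 + 1 = 5; 14 = 5 — FAILS  (d = 9)
Away from these crossings d keeps a constant sign, and checking every integer in [-5, 5] confirms d ≠ 0 throughout. Hence the two sides are never equal, so the claimed relation (=) fails for every integer in [-5, 5].

Answer: None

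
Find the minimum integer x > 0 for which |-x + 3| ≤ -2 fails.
Testing positive integers:
x = 1: LHS = |-1 + 3| = |2| = 2; 2 ≤ -2 — FAILS  ← smallest positive counterexample

Answer: x = 1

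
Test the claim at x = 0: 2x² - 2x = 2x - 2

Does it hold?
x = 0: LHS = 2·0² - 2·0 = 0, RHS = 2·0 - 2 = -2; 0 = -2 — FAILS

The relation fails at x = 0, so x = 0 is a counterexample.

Answer: No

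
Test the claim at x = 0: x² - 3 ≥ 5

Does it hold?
x = 0: LHS = 0² - 3 = -3; -3 ≥ 5 — FAILS

The relation fails at x = 0, so x = 0 is a counterexample.

Answer: No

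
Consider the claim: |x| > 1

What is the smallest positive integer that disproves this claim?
Testing positive integers:
x = 1: LHS = |1| = 1; 1 > 1 — FAILS  ← smallest positive counterexample

Answer: x = 1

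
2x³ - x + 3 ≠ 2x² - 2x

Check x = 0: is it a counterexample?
Substitute x = 0 into the relation:
x = 0: LHS = 2·0³ - 0 + 3 = 3, RHS = 2·0² - 2·0 = 0; 3 ≠ 0 — holds

The relation holds at x = 0, so it is not a counterexample.

Answer: No, x = 0 is not a counterexample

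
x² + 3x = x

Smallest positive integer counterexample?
Testing positive integers:
x = 1: LHS = 1² + 3·1 = 4; 4 = 1 — FAILS  ← smallest positive counterexample

Answer: x = 1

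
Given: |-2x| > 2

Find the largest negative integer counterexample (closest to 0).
Testing negative integers from -1 downward:
x = -1: LHS = |-2·(-1)| = |2| = 2; 2 > 2 — FAILS  ← closest negative counterexample to 0

Answer: x = -1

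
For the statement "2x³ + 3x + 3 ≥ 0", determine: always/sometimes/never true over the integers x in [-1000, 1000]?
Holds at x = 0: LHS = 2·0³ + 3·0 + 3 = 3; 3 ≥ 0 — holds
Fails at x = -1: LHS = 2·(-1)³ + 3·(-1) + 3 = -2; -2 ≥ 0 — FAILS
It is satisfied by some integers in the range but not all.

Answer: Sometimes true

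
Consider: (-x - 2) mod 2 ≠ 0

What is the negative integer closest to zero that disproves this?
Testing negative integers from -1 downward:
x = -1: LHS = (-(-1) - 2) mod 2 = (-1) mod 2 = 1; 1 ≠ 0 — holds
x = -2: LHS = (-(-2) - 2) mod 2 = 0 mod 2 = 0; 0 ≠ 0 — FAILS  ← closest negative counterexample to 0

Answer: x = -2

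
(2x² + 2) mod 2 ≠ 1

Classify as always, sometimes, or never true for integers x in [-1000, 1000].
For a polynomial with integer coefficients, its value mod 2 depends only on x mod 2, so it suffices to check one representative of each residue class, x = 0, 1:
x = 0: LHS = (2·0² + 2) mod 2 = 2 mod 2 = 0; 0 ≠ 1 — holds
x = 1: LHS = (2·1² + 2) mod 2 = 4 mod 2 = 0; 0 ≠ 1 — holds
The relation holds in every residue class, so the relation holds for every integer in [-1000, 1000].

No counterexample exists.

Answer: Always true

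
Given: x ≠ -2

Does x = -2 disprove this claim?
Substitute x = -2 into the relation:
x = -2: -2 ≠ -2 — FAILS

Since the claim fails at x = -2, this value is a counterexample.

Answer: Yes, x = -2 is a counterexample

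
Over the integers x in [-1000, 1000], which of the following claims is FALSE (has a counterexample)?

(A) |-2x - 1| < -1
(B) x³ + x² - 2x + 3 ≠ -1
(A) x = 0: LHS = |-2·0 - 1| = |-1| = 1; 1 < -1 — FAILS

(B) Track d = LHS − RHS over the integers in [-1000, 1000]. Equality would need d = 0, but d changes sign only between consecutive integers, jumping over 0:
x = -3: LHS = (-3)³ + (-3)² - 2·(-3) + 3 = -9; -9 ≠ -1 — holds  (d = -8)
x = -2: LHS = (-2)³ + (-2)² - 2·(-2) + 3 = 3; 3 ≠ -1 — holds  (d = 4)
Away from these crossings d keeps a constant sign, and checking every integer in [-1000, 1000] confirms d ≠ 0 throughout. Hence the two sides are never equal, so the relation holds for every integer in [-1000, 1000].

Only (A) has a counterexample.

Answer: A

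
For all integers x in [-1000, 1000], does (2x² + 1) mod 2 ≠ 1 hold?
The claim fails at x = 0:
x = 0: LHS = (2·0² + 1) mod 2 = 1 mod 2 = 1; 1 ≠ 1 — FAILS

Because a single integer refutes it, the statement is false.

Answer: False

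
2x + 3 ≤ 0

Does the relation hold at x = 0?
x = 0: LHS = 2·0 + 3 = 3; 3 ≤ 0 — FAILS

The relation fails at x = 0, so x = 0 is a counterexample.

Answer: No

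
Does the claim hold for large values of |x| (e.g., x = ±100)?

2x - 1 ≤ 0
x = 100: LHS = 2·100 - 1 = 199; 199 ≤ 0 — FAILS
x = -100: LHS = 2·(-100) - 1 = -201; -201 ≤ 0 — holds

Answer: Partially: fails for x = 100, holds for x = -100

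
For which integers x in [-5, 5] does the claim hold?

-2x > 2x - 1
Holds for: {-5, -4, -3, -2, -1, 0}
Fails for: {1, 2, 3, 4, 5}

Answer: {-5, -4, -3, -2, -1, 0}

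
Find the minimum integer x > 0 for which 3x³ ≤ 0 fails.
Testing positive integers:
x = 1: LHS = 3·1³ = 3; 3 ≤ 0 — FAILS  ← smallest positive counterexample

Answer: x = 1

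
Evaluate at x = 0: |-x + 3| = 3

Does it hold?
x = 0: LHS = |-0 + 3| = |3| = 3; 3 = 3 — holds

The relation is satisfied at x = 0.

Answer: Yes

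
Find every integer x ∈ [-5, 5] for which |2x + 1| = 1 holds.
Holds for: {-1, 0}
Fails for: {-5, -4, -3, -2, 1, 2, 3, 4, 5}

Answer: {-1, 0}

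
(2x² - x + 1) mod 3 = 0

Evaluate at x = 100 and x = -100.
x = 100: LHS = (2·100² - 100 + 1) mod 3 = 19901 mod 3 = 2; 2 = 0 — FAILS
x = -100: LHS = (2·(-100)² - (-100) + 1) mod 3 = 20101 mod 3 = 1; 1 = 0 — FAILS

Answer: No, fails for both x = 100 and x = -100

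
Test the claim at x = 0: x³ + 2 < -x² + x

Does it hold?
x = 0: LHS = 0³ + 2 = 2, RHS = -0² + 0 = 0; 2 < 0 — FAILS

The relation fails at x = 0, so x = 0 is a counterexample.

Answer: No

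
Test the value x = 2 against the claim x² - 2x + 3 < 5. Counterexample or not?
Substitute x = 2 into the relation:
x = 2: LHS = 2² - 2·2 + 3 = 3; 3 < 5 — holds

The claim holds here, so x = 2 is not a counterexample. (A counterexample exists elsewhere, e.g. x = -1.)

Answer: No, x = 2 is not a counterexample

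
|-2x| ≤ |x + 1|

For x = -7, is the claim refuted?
Substitute x = -7 into the relation:
x = -7: LHS = |-2·(-7)| = |14| = 14, RHS = |(-7) + 1| = |-6| = 6; 14 ≤ 6 — FAILS

Since the claim fails at x = -7, this value is a counterexample.

Answer: Yes, x = -7 is a counterexample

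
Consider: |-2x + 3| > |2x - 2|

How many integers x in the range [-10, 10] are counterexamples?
Counterexamples in [-10, 10]: {2, 3, 4, 5, 6, 7, 8, 9, 10}.

Counting them gives 9 values.

Answer: 9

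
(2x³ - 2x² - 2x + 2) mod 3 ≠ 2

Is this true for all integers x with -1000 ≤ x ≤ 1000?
The claim fails at x = 0:
x = 0: LHS = (2·0³ - 2·0² - 2·0 + 2) mod 3 = 2 mod 3 = 2; 2 ≠ 2 — FAILS

Because a single integer refutes it, the statement is false.

Answer: False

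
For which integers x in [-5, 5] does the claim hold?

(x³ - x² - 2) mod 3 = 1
Holds for: {-5, -3, -2, 0, 1, 3, 4}
Fails for: {-4, -1, 2, 5}

Answer: {-5, -3, -2, 0, 1, 3, 4}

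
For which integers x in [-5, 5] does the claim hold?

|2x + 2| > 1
Holds for: {-5, -4, -3, -2, 0, 1, 2, 3, 4, 5}
Fails for: {-1}

Answer: {-5, -4, -3, -2, 0, 1, 2, 3, 4, 5}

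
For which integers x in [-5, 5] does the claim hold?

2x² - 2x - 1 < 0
Holds for: {0, 1}
Fails for: {-5, -4, -3, -2, -1, 2, 3, 4, 5}

Answer: {0, 1}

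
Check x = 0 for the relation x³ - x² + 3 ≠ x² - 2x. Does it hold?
x = 0: LHS = 0³ - 0² + 3 = 3, RHS = 0² - 2·0 = 0; 3 ≠ 0 — holds

The relation is satisfied at x = 0.

Answer: Yes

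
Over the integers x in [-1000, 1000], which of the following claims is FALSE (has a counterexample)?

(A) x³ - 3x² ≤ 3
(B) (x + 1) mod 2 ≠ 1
(A) x = 4: LHS = 4³ - 3·4² = 16; 16 ≤ 3 — FAILS
(B) x = 0: LHS = (0 + 1) mod 2 = 1 mod 2 = 1; 1 ≠ 1 — FAILS

Answer: Both A and B are false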